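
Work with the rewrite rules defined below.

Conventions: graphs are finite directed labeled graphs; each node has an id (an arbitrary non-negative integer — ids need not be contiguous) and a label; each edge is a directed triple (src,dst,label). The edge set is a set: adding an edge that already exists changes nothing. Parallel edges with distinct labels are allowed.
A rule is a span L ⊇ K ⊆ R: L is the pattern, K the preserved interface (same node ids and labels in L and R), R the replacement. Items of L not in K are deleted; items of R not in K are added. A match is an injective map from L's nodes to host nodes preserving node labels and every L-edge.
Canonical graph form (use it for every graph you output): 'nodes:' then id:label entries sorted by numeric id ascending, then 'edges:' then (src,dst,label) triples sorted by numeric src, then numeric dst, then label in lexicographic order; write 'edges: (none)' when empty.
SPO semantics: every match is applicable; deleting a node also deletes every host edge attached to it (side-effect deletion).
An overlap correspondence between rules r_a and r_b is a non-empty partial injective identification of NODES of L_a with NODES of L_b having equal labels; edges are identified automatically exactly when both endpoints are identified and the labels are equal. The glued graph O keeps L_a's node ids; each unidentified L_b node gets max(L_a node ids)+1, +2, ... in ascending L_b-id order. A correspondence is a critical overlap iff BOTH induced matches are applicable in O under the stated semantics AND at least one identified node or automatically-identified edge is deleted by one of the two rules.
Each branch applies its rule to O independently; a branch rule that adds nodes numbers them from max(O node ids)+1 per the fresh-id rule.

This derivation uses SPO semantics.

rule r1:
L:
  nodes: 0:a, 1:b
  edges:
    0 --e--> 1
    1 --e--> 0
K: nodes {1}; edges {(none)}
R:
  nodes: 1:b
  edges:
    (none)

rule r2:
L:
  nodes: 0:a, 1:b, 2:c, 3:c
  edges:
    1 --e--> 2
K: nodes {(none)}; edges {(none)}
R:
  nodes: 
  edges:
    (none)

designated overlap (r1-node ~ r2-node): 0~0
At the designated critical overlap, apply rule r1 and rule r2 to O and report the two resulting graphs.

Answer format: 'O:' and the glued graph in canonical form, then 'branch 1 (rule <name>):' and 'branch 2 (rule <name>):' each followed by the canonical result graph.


O:
nodes: 0:a, 1:b, 2:b, 3:c, 4:c
edges: (0,1,e); (1,0,e); (2,3,e)
branch 1 (rule r1):
nodes: 1:b, 2:b, 3:c, 4:c
edges: (2,3,e)
branch 2 (rule r2):
nodes: 1:b
edges: (none)


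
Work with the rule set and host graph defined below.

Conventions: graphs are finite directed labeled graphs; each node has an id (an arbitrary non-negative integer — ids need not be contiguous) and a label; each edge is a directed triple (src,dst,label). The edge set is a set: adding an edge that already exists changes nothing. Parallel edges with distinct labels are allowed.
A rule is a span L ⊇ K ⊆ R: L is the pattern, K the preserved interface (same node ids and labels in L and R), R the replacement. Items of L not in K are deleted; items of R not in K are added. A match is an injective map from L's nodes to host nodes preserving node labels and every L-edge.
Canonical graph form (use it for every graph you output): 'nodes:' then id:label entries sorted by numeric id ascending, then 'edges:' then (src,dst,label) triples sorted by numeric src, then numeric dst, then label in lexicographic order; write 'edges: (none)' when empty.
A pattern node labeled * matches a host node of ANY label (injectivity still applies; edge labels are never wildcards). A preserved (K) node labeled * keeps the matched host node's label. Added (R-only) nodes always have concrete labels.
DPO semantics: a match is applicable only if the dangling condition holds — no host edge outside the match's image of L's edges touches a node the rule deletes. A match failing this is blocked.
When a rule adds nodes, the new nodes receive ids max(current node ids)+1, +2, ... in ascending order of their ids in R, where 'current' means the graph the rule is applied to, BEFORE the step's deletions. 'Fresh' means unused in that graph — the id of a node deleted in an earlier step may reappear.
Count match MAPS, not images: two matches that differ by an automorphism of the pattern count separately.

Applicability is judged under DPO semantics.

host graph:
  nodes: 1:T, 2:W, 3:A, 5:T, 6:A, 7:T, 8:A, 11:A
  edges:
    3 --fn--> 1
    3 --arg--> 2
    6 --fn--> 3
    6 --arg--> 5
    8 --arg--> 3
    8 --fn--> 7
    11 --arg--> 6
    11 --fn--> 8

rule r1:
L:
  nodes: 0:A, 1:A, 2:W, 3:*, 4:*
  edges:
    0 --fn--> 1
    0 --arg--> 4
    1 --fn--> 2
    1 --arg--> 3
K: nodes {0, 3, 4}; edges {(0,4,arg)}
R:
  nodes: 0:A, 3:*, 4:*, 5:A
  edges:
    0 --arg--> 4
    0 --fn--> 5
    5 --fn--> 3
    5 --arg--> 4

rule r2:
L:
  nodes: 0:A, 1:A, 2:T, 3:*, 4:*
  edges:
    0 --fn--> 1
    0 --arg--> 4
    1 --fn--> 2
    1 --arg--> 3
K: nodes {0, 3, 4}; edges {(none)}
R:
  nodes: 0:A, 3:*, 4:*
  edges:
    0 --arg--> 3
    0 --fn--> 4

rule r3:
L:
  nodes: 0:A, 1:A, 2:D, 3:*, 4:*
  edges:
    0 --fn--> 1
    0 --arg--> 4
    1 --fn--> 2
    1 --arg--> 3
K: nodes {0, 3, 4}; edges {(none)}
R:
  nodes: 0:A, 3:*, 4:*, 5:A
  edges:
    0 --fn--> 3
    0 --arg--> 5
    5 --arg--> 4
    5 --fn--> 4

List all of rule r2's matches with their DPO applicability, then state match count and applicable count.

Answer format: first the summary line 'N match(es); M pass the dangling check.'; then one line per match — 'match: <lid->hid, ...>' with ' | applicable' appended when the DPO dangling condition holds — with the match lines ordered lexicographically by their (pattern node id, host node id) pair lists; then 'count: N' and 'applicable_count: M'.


2 match(es); 1 pass the dangling check.
match: 0->6, 1->3, 2->1, 3->2, 4->5
match: 0->11, 1->8, 2->7, 3->3, 4->6 | applicable
count: 2
applicable_count: 1


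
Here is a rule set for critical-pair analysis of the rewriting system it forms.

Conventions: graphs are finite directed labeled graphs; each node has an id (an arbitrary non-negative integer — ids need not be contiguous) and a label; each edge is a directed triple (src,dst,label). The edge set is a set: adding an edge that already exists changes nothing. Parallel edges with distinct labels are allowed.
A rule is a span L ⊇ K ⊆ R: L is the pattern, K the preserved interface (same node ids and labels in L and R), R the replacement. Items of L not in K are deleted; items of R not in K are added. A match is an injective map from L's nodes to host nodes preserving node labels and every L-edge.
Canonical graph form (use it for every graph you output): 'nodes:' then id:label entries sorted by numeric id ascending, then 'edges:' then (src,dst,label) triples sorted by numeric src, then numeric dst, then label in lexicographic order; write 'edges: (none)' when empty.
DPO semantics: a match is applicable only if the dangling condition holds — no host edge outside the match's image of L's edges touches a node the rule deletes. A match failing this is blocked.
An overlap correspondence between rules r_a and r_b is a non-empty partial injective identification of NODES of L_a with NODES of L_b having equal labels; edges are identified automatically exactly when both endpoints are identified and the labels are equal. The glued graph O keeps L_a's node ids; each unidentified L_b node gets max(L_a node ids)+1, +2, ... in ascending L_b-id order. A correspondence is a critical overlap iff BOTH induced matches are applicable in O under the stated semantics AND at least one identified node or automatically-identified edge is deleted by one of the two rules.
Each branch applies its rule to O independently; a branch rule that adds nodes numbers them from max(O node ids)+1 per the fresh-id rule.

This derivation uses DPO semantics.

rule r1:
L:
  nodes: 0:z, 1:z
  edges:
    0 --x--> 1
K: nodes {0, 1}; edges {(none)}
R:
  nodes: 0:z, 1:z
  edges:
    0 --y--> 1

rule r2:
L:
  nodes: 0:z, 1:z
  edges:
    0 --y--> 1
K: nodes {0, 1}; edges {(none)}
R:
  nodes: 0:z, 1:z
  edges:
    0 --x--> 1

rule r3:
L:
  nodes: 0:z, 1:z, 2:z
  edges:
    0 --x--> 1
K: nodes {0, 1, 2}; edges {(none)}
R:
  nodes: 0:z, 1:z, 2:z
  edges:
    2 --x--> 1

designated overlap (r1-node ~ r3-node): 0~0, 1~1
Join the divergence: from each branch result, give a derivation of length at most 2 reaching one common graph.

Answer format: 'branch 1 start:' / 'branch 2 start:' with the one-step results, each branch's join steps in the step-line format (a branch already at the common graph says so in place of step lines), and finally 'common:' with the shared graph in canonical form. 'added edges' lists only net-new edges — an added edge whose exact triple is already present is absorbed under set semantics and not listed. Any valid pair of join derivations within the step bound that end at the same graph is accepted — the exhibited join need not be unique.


branch 1 start:
nodes: 0:z, 1:z, 2:z
edges: (0,1,y)
branch 2 start:
nodes: 0:z, 1:z, 2:z
edges: (2,1,x)
branch 1 step 1: rule r2; match: 0->0, 1->1; deleted nodes (none); deleted edges (0,1,y); added nodes (none); added edges (0,1,x); result: nodes: 0:z, 1:z, 2:z edges: (0,1,x)
branch 2 step 1: rule r3; match: 0->2, 1->1, 2->0; deleted nodes (none); deleted edges (2,1,x); added nodes (none); added edges (0,1,x); result: nodes: 0:z, 1:z, 2:z edges: (0,1,x)
common:
nodes: 0:z, 1:z, 2:z
edges: (0,1,x)


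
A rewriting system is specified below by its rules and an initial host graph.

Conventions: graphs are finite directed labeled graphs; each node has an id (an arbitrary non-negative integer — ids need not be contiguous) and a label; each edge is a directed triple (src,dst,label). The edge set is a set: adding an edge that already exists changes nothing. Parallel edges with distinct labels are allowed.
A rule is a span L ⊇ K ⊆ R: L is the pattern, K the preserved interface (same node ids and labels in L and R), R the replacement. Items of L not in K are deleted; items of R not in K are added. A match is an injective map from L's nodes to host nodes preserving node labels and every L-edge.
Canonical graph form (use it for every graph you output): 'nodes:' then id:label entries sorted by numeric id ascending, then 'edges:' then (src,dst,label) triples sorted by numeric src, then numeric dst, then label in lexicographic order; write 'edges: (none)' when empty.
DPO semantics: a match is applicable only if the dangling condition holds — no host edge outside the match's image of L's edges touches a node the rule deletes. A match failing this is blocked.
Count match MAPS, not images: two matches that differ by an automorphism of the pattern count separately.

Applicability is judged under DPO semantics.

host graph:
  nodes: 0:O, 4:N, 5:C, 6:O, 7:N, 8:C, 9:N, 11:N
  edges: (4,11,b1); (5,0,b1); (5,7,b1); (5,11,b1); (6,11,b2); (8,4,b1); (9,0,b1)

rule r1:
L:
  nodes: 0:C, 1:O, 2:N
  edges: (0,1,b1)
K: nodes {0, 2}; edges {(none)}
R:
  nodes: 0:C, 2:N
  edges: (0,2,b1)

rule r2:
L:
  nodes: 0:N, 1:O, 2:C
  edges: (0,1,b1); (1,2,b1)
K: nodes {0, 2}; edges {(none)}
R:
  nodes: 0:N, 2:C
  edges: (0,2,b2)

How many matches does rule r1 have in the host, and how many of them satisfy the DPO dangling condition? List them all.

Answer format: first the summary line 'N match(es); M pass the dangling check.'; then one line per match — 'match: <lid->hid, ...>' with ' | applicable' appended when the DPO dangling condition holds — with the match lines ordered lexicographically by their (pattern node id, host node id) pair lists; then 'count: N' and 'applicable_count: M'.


4 match(es); 0 pass the dangling check.
match: 0->5, 1->0, 2->4
match: 0->5, 1->0, 2->7
match: 0->5, 1->0, 2->9
match: 0->5, 1->0, 2->11
count: 4
applicable_count: 0


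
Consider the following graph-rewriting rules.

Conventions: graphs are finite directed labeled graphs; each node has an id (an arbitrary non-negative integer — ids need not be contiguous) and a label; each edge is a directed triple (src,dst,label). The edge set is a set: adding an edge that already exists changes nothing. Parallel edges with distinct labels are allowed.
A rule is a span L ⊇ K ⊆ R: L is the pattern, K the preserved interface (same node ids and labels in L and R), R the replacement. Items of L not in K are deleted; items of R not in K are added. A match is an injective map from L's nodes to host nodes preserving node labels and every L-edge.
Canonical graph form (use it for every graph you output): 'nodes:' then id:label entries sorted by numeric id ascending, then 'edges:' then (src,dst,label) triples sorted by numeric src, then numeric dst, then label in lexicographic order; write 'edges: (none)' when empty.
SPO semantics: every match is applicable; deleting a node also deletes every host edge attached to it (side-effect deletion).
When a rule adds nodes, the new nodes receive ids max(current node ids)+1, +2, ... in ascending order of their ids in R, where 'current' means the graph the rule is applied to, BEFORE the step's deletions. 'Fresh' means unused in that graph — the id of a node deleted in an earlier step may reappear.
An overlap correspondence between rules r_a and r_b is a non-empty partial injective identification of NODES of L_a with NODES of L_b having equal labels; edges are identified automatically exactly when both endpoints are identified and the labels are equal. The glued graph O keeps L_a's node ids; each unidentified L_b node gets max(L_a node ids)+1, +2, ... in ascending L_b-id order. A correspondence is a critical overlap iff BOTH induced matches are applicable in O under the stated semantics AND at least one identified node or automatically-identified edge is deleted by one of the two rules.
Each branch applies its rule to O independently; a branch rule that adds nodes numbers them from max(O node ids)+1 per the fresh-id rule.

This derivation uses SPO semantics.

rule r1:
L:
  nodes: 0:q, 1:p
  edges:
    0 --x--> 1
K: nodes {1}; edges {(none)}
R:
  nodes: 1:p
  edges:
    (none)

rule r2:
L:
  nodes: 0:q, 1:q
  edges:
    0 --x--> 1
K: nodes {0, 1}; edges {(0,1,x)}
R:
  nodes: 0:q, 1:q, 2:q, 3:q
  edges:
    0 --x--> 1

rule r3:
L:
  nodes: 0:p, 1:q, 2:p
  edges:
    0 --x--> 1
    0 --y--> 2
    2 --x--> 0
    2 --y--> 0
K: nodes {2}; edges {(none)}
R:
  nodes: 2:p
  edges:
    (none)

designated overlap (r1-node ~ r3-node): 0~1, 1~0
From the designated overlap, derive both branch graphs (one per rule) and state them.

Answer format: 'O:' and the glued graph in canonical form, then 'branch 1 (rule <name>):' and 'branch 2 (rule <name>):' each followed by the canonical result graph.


O:
nodes: 0:q, 1:p, 2:p
edges: (0,1,x); (1,0,x); (1,2,y); (2,1,x); (2,1,y)
branch 1 (rule r1):
nodes: 1:p, 2:p
edges: (1,2,y); (2,1,x); (2,1,y)
branch 2 (rule r3):
nodes: 2:p
edges: (none)


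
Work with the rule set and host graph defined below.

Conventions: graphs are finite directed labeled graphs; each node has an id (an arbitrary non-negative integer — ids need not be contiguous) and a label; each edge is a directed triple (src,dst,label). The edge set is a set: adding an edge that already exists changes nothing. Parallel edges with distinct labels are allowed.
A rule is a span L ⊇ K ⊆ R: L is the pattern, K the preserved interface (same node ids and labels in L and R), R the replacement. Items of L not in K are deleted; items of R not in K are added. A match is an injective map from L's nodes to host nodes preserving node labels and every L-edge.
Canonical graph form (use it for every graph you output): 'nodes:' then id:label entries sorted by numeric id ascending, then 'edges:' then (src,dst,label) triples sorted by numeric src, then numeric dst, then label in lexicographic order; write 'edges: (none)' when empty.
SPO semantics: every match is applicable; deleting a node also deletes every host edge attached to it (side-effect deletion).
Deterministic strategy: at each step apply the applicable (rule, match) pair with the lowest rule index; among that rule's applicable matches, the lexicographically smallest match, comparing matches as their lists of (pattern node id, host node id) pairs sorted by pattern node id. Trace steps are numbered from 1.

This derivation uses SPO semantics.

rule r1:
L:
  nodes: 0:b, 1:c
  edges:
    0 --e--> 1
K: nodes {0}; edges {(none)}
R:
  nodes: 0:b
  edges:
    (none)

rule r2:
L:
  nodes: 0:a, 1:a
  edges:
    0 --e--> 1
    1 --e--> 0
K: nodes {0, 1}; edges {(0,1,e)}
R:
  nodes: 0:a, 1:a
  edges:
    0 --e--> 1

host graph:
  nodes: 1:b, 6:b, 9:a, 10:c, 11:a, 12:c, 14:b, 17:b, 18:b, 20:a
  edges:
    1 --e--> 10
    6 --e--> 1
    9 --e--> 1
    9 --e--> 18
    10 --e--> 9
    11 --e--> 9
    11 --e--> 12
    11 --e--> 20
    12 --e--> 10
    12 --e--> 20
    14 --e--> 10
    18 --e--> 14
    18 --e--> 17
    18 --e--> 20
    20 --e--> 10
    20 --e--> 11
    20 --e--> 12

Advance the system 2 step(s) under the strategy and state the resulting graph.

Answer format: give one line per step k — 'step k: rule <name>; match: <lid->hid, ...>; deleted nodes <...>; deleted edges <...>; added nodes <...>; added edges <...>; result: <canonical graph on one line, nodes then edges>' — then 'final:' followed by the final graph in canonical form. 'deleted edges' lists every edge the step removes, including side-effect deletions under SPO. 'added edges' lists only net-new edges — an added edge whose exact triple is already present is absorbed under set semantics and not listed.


step 1: rule r1; match: 0->1, 1->10; deleted nodes 10; deleted edges (1,10,e); (10,9,e); (12,10,e); (14,10,e); (20,10,e); added nodes (none); added edges (none); result: nodes: 1:b, 6:b, 9:a, 11:a, 12:c, 14:b, 17:b, 18:b, 20:a edges: (6,1,e); (9,1,e); (9,18,e); (11,9,e); (11,12,e); (11,20,e); (12,20,e); (18,14,e); (18,17,e); (18,20,e); (20,11,e); (20,12,e)
step 2: rule r2; match: 0->11, 1->20; deleted nodes (none); deleted edges (20,11,e); added nodes (none); added edges (none); result: nodes: 1:b, 6:b, 9:a, 11:a, 12:c, 14:b, 17:b, 18:b, 20:a edges: (6,1,e); (9,1,e); (9,18,e); (11,9,e); (11,12,e); (11,20,e); (12,20,e); (18,14,e); (18,17,e); (18,20,e); (20,12,e)
final:
nodes: 1:b, 6:b, 9:a, 11:a, 12:c, 14:b, 17:b, 18:b, 20:a
edges: (6,1,e); (9,1,e); (9,18,e); (11,9,e); (11,12,e); (11,20,e); (12,20,e); (18,14,e); (18,17,e); (18,20,e); (20,12,e)


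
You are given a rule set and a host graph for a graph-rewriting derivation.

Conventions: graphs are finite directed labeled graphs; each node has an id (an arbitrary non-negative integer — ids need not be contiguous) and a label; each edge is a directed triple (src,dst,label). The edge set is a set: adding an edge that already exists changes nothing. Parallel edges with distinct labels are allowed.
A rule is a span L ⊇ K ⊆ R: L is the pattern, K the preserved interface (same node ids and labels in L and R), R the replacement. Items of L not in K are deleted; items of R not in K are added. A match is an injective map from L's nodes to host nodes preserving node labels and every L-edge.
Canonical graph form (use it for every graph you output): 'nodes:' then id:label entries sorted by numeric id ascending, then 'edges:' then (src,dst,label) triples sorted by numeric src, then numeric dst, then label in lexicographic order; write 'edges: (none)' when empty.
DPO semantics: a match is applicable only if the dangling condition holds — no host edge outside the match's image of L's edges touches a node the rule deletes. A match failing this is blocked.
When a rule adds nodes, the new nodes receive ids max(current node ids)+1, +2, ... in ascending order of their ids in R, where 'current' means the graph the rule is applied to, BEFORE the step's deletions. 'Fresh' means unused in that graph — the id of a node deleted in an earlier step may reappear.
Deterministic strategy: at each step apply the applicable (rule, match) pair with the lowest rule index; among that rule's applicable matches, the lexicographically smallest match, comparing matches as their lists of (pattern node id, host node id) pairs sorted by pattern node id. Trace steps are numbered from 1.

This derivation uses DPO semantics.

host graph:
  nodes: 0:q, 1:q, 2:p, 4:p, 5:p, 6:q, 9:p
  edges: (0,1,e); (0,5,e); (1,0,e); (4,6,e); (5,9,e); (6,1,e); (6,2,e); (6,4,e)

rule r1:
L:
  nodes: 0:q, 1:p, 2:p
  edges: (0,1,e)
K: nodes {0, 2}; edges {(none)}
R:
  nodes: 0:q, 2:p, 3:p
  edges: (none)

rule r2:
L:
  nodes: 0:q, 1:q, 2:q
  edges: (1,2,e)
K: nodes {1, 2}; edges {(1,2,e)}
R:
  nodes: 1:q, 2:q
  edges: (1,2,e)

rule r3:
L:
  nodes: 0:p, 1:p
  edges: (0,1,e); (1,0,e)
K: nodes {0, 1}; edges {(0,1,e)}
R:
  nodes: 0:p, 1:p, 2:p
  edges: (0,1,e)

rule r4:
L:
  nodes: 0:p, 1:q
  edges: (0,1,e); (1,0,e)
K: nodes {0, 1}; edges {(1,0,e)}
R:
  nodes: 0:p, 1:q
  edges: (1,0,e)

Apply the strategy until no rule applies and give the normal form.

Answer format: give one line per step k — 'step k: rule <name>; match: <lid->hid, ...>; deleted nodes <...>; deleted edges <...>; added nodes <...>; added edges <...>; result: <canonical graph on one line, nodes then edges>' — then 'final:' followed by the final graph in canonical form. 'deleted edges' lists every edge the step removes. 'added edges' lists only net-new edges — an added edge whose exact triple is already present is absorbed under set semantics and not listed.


step 1: rule r1; match: 0->6, 1->2, 2->4; deleted nodes 2; deleted edges (6,2,e); added nodes 10; added edges (none); result: nodes: 0:q, 1:q, 4:p, 5:p, 6:q, 9:p, 10:p edges: (0,1,e); (0,5,e); (1,0,e); (4,6,e); (5,9,e); (6,1,e); (6,4,e)
step 2: rule r4; match: 0->4, 1->6; deleted nodes (none); deleted edges (4,6,e); added nodes (none); added edges (none); result: nodes: 0:q, 1:q, 4:p, 5:p, 6:q, 9:p, 10:p edges: (0,1,e); (0,5,e); (1,0,e); (5,9,e); (6,1,e); (6,4,e)
step 3: rule r1; match: 0->6, 1->4, 2->5; deleted nodes 4; deleted edges (6,4,e); added nodes 11; added edges (none); result: nodes: 0:q, 1:q, 5:p, 6:q, 9:p, 10:p, 11:p edges: (0,1,e); (0,5,e); (1,0,e); (5,9,e); (6,1,e)
final:
nodes: 0:q, 1:q, 5:p, 6:q, 9:p, 10:p, 11:p
edges: (0,1,e); (0,5,e); (1,0,e); (5,9,e); (6,1,e)


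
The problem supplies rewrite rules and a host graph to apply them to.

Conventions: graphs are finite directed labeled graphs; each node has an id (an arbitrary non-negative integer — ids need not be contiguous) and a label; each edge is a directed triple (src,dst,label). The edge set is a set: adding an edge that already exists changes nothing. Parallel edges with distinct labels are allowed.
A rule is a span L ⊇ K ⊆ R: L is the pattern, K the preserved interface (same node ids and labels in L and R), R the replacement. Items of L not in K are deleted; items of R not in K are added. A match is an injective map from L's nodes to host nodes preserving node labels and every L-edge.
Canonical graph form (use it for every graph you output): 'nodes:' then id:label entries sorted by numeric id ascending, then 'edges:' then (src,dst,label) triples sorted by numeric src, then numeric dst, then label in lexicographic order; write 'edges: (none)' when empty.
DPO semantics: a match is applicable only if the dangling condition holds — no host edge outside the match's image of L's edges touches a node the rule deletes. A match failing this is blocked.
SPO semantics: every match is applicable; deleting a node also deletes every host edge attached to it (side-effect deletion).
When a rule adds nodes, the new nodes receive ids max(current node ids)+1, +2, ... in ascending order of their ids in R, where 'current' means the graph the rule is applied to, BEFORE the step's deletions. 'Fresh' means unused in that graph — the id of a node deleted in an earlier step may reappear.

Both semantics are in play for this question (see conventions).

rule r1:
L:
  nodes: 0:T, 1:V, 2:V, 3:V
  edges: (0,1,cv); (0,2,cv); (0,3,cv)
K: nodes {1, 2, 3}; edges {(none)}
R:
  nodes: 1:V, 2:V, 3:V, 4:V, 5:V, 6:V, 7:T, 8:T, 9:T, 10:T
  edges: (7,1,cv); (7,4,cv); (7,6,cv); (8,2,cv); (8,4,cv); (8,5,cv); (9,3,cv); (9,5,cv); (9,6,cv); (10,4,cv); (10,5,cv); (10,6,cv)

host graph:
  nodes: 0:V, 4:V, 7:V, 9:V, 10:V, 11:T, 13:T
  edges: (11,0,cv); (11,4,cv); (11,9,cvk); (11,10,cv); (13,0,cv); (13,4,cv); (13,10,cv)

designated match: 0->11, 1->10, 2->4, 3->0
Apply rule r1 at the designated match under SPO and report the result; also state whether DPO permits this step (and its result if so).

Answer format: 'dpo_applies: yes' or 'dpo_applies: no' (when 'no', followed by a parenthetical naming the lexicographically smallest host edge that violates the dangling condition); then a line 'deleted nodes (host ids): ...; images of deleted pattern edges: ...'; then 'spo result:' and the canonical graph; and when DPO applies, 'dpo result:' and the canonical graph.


dpo_applies: no
(the rule deletes node 11, which keeps host edge (11,9,cvk) outside the match image — the dangling condition fails, DPO blocks; SPO proceeds and side-deletes such edges)
deleted nodes (host ids): 11; images of deleted pattern edges: (11,0,cv); (11,4,cv); (11,10,cv)
spo result:
nodes: 0:V, 4:V, 7:V, 9:V, 10:V, 13:T, 14:V, 15:V, 16:V, 17:T, 18:T, 19:T, 20:T
edges: (13,0,cv); (13,4,cv); (13,10,cv); (17,10,cv); (17,14,cv); (17,16,cv); (18,4,cv); (18,14,cv); (18,15,cv); (19,0,cv); (19,15,cv); (19,16,cv); (20,14,cv); (20,15,cv); (20,16,cv)


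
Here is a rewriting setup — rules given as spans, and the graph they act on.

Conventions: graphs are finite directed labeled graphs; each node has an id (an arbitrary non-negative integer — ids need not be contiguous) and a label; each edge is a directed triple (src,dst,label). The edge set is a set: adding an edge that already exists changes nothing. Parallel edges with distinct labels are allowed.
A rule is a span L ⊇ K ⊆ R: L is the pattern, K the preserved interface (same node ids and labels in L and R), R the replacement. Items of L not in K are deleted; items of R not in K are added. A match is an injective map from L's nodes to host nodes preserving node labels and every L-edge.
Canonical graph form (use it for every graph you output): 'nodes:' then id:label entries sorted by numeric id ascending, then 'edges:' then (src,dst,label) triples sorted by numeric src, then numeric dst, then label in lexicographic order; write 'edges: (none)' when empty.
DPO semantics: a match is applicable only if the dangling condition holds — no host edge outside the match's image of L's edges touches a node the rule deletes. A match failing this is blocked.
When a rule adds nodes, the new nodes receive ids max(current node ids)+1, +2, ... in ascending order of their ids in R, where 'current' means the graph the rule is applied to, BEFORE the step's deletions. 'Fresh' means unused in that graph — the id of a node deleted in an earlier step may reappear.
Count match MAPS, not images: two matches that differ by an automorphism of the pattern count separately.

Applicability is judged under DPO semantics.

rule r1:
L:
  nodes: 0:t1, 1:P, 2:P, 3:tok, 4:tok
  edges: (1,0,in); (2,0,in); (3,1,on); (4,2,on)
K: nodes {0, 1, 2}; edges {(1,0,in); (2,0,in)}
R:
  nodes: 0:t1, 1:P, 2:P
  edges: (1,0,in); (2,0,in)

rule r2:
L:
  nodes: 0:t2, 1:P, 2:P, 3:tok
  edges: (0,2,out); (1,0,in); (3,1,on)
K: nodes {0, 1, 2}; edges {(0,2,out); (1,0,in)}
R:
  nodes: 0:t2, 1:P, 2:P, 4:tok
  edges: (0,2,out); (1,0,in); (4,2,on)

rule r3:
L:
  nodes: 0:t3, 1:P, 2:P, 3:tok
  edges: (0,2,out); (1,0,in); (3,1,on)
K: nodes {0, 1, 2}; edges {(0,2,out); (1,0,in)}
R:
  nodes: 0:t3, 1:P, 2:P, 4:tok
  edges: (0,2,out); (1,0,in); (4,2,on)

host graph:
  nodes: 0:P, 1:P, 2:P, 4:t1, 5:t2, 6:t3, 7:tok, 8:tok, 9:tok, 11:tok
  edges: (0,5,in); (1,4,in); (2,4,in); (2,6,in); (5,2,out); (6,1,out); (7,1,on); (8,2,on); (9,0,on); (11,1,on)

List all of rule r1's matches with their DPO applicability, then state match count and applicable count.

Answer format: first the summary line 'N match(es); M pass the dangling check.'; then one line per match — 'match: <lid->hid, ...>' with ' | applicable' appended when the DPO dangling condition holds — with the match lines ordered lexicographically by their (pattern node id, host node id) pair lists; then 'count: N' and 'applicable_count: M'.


4 match(es); 4 pass the dangling check.
match: 0->4, 1->1, 2->2, 3->7, 4->8 | applicable
match: 0->4, 1->1, 2->2, 3->11, 4->8 | applicable
match: 0->4, 1->2, 2->1, 3->8, 4->7 | applicable
match: 0->4, 1->2, 2->1, 3->8, 4->11 | applicable
count: 4
applicable_count: 4


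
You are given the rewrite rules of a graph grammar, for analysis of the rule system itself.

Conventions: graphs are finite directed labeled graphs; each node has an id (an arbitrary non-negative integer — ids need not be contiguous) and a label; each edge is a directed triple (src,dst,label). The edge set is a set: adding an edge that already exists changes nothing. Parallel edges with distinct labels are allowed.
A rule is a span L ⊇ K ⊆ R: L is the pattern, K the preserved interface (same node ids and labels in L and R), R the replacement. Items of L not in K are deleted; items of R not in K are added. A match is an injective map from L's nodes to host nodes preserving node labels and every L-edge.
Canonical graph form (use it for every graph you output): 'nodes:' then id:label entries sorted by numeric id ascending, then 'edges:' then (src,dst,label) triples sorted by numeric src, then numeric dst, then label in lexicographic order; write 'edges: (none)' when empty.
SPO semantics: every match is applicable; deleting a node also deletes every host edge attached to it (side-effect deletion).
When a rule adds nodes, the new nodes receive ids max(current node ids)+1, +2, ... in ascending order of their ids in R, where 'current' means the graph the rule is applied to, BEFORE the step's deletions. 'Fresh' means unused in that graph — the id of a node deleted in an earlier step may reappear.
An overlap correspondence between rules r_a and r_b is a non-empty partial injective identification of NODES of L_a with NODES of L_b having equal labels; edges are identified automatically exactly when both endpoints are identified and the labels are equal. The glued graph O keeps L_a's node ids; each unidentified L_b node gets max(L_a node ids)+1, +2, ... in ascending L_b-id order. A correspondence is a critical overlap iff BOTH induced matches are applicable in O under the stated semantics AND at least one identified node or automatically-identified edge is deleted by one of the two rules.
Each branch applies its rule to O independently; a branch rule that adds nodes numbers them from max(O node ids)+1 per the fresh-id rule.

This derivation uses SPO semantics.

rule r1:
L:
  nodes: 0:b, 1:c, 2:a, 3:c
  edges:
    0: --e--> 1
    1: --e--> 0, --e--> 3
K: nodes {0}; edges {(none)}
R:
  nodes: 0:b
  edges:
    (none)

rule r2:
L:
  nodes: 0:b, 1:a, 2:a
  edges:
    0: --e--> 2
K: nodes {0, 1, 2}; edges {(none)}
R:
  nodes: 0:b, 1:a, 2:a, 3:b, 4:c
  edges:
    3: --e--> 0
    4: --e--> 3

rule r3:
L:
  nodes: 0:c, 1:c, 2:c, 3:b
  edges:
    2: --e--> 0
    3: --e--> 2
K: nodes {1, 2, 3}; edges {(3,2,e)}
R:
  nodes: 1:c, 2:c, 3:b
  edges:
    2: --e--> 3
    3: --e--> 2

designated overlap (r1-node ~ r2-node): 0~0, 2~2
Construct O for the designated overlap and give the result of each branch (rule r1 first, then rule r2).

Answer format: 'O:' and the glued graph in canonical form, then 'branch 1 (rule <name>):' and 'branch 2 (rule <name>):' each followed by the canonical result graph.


O:
nodes: 0:b, 1:c, 2:a, 3:c, 4:a
edges: (0,1,e); (0,2,e); (1,0,e); (1,3,e)
branch 1 (rule r1):
nodes: 0:b, 4:a
edges: (none)
branch 2 (rule r2):
nodes: 0:b, 1:c, 2:a, 3:c, 4:a, 5:b, 6:c
edges: (0,1,e); (1,0,e); (1,3,e); (5,0,e); (6,5,e)


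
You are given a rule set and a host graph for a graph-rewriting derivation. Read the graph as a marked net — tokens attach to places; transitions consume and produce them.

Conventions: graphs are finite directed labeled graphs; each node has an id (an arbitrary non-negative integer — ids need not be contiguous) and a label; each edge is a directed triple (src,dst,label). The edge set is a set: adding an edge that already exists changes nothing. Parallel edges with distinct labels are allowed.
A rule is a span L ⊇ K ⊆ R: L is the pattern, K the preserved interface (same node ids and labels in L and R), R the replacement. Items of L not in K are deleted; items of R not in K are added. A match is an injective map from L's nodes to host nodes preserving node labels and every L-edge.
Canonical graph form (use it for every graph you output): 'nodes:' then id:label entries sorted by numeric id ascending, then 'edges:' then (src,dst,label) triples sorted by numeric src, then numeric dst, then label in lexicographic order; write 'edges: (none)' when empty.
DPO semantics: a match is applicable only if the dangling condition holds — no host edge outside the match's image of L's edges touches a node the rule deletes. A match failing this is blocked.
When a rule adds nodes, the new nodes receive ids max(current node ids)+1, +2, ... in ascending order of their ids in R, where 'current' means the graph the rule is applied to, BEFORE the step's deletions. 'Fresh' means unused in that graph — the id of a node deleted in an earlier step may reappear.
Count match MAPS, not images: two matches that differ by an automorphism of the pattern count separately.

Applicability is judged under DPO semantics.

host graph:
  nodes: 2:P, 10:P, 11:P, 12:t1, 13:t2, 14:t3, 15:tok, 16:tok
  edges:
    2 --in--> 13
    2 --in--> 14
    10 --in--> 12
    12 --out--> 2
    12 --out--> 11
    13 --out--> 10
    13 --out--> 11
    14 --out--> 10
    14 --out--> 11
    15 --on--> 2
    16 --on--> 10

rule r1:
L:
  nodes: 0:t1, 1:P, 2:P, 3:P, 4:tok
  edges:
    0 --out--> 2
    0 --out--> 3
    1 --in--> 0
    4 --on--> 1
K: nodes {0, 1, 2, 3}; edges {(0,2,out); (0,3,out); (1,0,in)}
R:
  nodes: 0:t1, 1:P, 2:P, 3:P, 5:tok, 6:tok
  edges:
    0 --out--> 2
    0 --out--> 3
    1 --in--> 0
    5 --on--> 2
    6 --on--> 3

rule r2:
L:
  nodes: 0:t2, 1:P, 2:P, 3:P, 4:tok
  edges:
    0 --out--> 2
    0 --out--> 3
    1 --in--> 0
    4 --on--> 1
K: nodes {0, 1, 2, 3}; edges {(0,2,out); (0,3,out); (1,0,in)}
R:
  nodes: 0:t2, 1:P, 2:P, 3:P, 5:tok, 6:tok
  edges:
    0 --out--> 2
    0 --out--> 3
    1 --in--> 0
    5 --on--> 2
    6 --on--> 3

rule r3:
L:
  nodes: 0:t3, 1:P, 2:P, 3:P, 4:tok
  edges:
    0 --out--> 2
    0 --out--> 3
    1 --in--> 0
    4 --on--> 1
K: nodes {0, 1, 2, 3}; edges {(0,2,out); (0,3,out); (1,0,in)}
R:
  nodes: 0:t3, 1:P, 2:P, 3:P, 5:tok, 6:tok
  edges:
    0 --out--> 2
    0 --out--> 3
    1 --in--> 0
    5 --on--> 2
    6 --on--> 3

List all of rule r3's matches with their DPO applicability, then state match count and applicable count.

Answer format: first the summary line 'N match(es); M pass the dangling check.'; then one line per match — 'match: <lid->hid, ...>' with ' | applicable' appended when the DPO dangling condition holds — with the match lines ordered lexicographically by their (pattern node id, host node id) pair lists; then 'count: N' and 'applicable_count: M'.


2 match(es); 2 pass the dangling check.
match: 0->14, 1->2, 2->10, 3->11, 4->15 | applicable
match: 0->14, 1->2, 2->11, 3->10, 4->15 | applicable
count: 2
applicable_count: 2


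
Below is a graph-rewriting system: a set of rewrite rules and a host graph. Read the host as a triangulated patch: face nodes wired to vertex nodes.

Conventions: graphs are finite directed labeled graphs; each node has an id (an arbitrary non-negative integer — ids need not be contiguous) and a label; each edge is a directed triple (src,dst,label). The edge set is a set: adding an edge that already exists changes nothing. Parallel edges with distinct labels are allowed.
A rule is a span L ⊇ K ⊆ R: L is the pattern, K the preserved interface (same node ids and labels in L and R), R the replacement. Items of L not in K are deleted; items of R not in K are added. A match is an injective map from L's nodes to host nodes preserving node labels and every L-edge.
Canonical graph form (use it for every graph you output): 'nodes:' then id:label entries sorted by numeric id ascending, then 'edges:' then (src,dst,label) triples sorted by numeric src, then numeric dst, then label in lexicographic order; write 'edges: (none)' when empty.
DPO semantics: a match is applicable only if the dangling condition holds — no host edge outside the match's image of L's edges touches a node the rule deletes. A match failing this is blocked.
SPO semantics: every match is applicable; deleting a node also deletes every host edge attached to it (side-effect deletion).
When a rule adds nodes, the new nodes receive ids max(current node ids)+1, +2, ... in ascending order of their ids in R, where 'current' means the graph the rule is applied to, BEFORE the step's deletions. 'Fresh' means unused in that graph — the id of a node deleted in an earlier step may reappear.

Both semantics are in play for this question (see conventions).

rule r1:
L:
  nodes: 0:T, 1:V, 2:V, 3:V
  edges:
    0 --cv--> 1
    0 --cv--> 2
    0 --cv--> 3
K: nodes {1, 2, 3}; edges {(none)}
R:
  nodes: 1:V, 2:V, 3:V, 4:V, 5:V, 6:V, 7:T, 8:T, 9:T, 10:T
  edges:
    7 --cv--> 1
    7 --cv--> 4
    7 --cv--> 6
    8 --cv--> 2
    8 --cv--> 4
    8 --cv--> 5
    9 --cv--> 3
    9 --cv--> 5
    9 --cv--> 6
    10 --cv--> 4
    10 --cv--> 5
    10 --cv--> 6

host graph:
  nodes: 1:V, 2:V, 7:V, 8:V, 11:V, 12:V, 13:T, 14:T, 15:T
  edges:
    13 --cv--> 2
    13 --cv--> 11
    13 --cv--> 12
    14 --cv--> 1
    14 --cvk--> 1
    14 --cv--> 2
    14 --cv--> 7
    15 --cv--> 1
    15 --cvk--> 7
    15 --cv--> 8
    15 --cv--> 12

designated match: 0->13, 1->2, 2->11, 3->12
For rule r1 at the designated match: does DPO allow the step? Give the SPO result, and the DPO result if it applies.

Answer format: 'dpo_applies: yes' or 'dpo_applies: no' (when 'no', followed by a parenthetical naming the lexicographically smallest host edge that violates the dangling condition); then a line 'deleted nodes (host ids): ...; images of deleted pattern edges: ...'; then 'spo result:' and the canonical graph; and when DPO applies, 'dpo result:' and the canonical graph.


dpo_applies: yes
deleted nodes (host ids): 13; images of deleted pattern edges: (13,2,cv); (13,11,cv); (13,12,cv)
spo result:
nodes: 1:V, 2:V, 7:V, 8:V, 11:V, 12:V, 14:T, 15:T, 16:V, 17:V, 18:V, 19:T, 20:T, 21:T, 22:T
edges: (14,1,cv); (14,1,cvk); (14,2,cv); (14,7,cv); (15,1,cv); (15,7,cvk); (15,8,cv); (15,12,cv); (19,2,cv); (19,16,cv); (19,18,cv); (20,11,cv); (20,16,cv); (20,17,cv); (21,12,cv); (21,17,cv); (21,18,cv); (22,16,cv); (22,17,cv); (22,18,cv)
dpo result:
nodes: 1:V, 2:V, 7:V, 8:V, 11:V, 12:V, 14:T, 15:T, 16:V, 17:V, 18:V, 19:T, 20:T, 21:T, 22:T
edges: (14,1,cv); (14,1,cvk); (14,2,cv); (14,7,cv); (15,1,cv); (15,7,cvk); (15,8,cv); (15,12,cv); (19,2,cv); (19,16,cv); (19,18,cv); (20,11,cv); (20,16,cv); (20,17,cv); (21,12,cv); (21,17,cv); (21,18,cv); (22,16,cv); (22,17,cv); (22,18,cv)


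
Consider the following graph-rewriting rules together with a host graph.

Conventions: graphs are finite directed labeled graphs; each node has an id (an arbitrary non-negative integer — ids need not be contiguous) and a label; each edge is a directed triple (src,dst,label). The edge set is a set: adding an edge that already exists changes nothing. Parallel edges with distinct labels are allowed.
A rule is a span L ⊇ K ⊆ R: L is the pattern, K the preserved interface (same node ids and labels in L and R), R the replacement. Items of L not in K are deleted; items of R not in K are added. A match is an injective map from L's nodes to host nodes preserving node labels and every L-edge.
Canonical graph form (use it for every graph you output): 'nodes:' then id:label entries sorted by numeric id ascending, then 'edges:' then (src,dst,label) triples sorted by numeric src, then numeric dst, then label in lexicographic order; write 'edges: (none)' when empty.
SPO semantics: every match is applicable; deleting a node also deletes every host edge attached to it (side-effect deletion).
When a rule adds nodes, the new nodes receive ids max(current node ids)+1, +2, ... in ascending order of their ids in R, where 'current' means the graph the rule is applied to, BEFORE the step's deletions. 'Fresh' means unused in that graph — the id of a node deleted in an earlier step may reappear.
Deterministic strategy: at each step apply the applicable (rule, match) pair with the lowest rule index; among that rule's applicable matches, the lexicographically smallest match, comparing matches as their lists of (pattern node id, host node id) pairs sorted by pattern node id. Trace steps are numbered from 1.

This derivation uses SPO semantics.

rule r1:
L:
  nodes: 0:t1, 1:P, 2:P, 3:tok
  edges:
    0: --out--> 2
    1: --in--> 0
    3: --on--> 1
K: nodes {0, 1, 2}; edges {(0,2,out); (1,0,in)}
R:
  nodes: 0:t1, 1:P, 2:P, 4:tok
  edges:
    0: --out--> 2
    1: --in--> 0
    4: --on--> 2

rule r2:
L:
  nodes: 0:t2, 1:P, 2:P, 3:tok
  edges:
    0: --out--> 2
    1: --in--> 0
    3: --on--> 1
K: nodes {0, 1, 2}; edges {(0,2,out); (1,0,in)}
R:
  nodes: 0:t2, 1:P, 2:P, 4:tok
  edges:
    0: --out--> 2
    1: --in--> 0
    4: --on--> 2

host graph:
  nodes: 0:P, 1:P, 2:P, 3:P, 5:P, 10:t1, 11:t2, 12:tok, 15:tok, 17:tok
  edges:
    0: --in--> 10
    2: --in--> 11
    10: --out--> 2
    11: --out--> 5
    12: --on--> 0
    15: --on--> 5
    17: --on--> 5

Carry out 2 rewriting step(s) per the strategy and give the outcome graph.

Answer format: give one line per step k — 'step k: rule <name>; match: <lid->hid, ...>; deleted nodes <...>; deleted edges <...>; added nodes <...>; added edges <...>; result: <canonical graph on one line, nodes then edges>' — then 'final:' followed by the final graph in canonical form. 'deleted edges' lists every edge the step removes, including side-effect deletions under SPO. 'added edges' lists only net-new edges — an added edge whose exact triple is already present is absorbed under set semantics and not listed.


step 1: rule r1; match: 0->10, 1->0, 2->2, 3->12; deleted nodes 12; deleted edges (12,0,on); added nodes 18; added edges (18,2,on); result: nodes: 0:P, 1:P, 2:P, 3:P, 5:P, 10:t1, 11:t2, 15:tok, 17:tok, 18:tok edges: (0,10,in); (2,11,in); (10,2,out); (11,5,out); (15,5,on); (17,5,on); (18,2,on)
step 2: rule r2; match: 0->11, 1->2, 2->5, 3->18; deleted nodes 18; deleted edges (18,2,on); added nodes 19; added edges (19,5,on); result: nodes: 0:P, 1:P, 2:P, 3:P, 5:P, 10:t1, 11:t2, 15:tok, 17:tok, 19:tok edges: (0,10,in); (2,11,in); (10,2,out); (11,5,out); (15,5,on); (17,5,on); (19,5,on)
final:
nodes: 0:P, 1:P, 2:P, 3:P, 5:P, 10:t1, 11:t2, 15:tok, 17:tok, 19:tok
edges: (0,10,in); (2,11,in); (10,2,out); (11,5,out); (15,5,on); (17,5,on); (19,5,on)
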